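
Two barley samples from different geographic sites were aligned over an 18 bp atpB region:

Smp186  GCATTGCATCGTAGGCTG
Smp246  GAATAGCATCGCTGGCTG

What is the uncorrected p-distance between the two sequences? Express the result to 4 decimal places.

0.2222

Mismatches occur at site 2 (C→A), site 5 (T→A), site 12 (T→C), site 13 (A→T).
There are 4 differences over 18 sites, so p = 4/18 = 0.2222.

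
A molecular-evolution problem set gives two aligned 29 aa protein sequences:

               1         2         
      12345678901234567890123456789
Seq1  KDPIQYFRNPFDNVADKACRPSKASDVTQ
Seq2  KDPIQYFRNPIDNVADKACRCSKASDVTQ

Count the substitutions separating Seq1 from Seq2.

2

Differing sites — 11:F/I; 21:P/C.
That gives 2 mismatches out of 29 aligned sites, so the Hamming distance is 2.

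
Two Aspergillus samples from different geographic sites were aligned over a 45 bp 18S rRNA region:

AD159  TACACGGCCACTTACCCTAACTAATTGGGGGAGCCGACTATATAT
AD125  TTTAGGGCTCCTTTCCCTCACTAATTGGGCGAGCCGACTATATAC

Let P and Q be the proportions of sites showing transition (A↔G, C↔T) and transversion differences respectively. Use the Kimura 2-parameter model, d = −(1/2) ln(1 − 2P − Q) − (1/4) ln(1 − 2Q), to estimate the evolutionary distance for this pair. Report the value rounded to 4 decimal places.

Mismatches occur at site 2 (A↔T, transversion), site 3 (C↔T, transition), site 5 (C↔G, transversion), site 9 (C↔T, transition), site 10 (A↔C, transversion), site 14 (A↔T, transversion), site 19 (A↔C, transversion), site 30 (G↔C, transversion), site 45 (T↔C, transition).
Of the 9 differences, 3 transitions and 6 transversions over 45 sites: P = 3/45 = 0.066667, Q = 6/45 = 0.133333.
d = −0.5·ln(0.733333) − 0.25·ln(0.733334) = −0.5·(-0.310155) − 0.25·(-0.310154) = 0.2326.

0.2326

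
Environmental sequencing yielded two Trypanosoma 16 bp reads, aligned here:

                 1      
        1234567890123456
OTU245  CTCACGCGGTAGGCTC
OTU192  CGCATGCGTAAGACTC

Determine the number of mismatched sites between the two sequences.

5

The sequences differ at positions 2 (T/G), 5 (C/T), 9 (G/T), 10 (T/A), 13 (G/A).
That gives 5 mismatches out of 16 aligned sites, so the Hamming distance is 5.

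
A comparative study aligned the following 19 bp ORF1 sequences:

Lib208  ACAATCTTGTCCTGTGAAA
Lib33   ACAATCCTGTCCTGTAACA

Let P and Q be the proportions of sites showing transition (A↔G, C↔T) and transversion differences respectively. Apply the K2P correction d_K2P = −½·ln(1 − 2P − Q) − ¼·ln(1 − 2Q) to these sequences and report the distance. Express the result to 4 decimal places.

0.1805

Mismatches occur at site 7 (T/C, transition), site 16 (G/A, transition), site 18 (A/C, transversion).
Of the 3 differences, 2 transitions and 1 transversion over 19 sites: P = 2/19 = 0.105263, Q = 1/19 = 0.052632.
d = −0.5·ln(0.736842) − 0.25·ln(0.894736) = −0.5·(-0.305382) − 0.25·(-0.111227) = 0.1805.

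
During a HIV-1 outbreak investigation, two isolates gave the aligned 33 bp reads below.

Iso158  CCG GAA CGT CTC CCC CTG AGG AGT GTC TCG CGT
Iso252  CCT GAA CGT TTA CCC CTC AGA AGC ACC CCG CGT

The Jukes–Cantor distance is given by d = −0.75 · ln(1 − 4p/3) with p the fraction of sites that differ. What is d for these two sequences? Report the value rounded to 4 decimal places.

Differing sites — 3:G/T; 10:C/T; 12:C/A; 18:G/C; 21:G/A; 24:T/C; 25:G/A; 26:T/C; 28:T/C.
p = 9/33 = 0.272727.
d = −0.75 · ln(1 − (4/3)·0.272727) = −0.75 · ln(0.636364) = −0.75 · (-0.451985) = 0.3390.

0.3390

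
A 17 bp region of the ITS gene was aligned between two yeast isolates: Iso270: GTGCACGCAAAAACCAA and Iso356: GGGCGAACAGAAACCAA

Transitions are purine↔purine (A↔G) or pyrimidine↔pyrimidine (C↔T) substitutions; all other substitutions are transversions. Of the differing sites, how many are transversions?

Mismatches occur at site 2 (T↔G, transversion), site 5 (A↔G, transition), site 6 (C↔A, transversion), site 7 (G↔A, transition), site 10 (A↔G, transition).
Of the 5 differences, 3 transitions and 2 transversions, so the answer is 2.

2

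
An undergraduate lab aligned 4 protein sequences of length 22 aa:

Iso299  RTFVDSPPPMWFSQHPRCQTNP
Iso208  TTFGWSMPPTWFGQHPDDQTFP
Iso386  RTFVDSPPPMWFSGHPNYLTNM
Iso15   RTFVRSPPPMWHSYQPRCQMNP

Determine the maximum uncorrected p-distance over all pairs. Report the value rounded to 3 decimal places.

Pairwise Hamming distances:
  Iso299 vs Iso208: 9
  Iso299 vs Iso386: 5
  Iso299 vs Iso15: 5
  Iso208 vs Iso386: 12
  Iso208 vs Iso15: 13
  Iso386 vs Iso15: 9
The largest is 13 mismatches, between Iso208 and Iso15; p = 13/22 = 0.591.

0.591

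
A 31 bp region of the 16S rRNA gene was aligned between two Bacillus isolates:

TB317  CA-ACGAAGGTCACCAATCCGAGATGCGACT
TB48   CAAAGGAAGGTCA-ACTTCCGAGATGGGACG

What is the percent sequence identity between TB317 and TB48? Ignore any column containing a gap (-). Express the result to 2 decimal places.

Excluding the 2 gap columns leaves 29 comparable sites.
Differing sites — 5:C/G; 15:C/A; 16:A/C; 17:A/T; 27:C/G; 31:T/G.
23 of the 29 comparable sites match, so the percent identity is 23/29 × 100 = 79.31%.

79.31%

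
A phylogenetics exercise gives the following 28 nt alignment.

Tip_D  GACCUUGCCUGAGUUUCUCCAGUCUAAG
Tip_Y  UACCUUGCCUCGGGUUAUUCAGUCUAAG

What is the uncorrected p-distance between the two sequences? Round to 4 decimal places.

0.2143

The sequences differ at positions 1 (G/U), 11 (G/C), 12 (A/G), 14 (U/G), 17 (C/A), 19 (C/U).
There are 6 differences over 28 sites, so p = 6/28 = 0.2143.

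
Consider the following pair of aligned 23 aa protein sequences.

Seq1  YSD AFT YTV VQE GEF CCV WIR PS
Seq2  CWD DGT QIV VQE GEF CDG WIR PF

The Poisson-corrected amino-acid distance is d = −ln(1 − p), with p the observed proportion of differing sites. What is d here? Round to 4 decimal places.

Mismatches occur at site 1 (Y↔C), site 2 (S↔W), site 4 (A↔D), site 5 (F↔G), site 7 (Y↔Q), site 8 (T↔I), site 17 (C↔D), site 18 (V↔G), site 23 (S↔F).
p = 9/23 = 0.391304.
d = −ln(1 − 0.391304) = −ln(0.608696) = 0.4964.

0.4964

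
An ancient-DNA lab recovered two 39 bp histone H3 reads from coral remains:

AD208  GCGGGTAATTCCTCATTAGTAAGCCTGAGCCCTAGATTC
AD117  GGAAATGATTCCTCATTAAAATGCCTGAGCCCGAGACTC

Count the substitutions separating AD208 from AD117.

The sequences differ at positions 2 (C/G), 3 (G/A), 4 (G/A), 5 (G/A), 7 (A/G), 19 (G/A), 20 (T/A), 22 (A/T), 33 (T/G), 37 (T/C).
That gives 10 mismatches out of 39 aligned sites, so the Hamming distance is 10.

10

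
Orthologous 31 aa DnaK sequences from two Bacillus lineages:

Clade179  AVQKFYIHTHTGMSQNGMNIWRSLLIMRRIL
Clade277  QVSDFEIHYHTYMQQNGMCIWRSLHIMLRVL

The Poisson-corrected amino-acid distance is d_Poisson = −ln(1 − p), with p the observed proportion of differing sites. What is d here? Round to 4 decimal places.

Differing sites — 1:A/Q; 3:Q/S; 4:K/D; 6:Y/E; 9:T/Y; 12:G/Y; 14:S/Q; 19:N/C; 25:L/H; 28:R/L; 30:I/V.
p = 11/31 = 0.354839.
d = −ln(1 − 0.354839) = −ln(0.645161) = 0.4383.

0.4383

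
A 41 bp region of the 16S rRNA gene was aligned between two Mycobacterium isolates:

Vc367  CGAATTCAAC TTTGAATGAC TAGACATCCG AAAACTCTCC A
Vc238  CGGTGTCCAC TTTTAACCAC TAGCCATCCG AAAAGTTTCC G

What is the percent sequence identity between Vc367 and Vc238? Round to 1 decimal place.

Differing sites — 3:A/G; 4:A/T; 5:T/G; 8:A/C; 14:G/T; 17:T/C; 18:G/C; 24:A/C; 35:C/G; 37:C/T; 41:A/G.
30 of the 41 sites match, so the percent identity is 30/41 × 100 = 73.2%.

73.2%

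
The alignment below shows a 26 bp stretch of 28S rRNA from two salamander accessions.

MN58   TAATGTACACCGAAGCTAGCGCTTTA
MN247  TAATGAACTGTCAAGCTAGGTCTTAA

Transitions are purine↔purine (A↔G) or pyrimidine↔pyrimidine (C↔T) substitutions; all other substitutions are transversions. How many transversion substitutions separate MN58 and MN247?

7

Differing sites — 6:T/A (Tv); 9:A/T (Tv); 10:C/G (Tv); 11:C/T (Ti); 12:G/C (Tv); 20:C/G (Tv); 21:G/T (Tv); 25:T/A (Tv).
Of the 8 differences, 1 transition and 7 transversions, so the answer is 7.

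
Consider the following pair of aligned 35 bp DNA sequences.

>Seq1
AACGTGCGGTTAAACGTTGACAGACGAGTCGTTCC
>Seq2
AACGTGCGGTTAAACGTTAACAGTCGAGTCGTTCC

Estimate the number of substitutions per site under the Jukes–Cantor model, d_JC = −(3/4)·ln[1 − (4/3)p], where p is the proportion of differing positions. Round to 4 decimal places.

Mismatches occur at site 19 (G↔A), site 24 (A↔T).
p = 2/35 = 0.057143.
d = −0.75 · ln(1 − (4/3)·0.057143) = −0.75 · ln(0.923809) = −0.75 · (-0.079250) = 0.0594.

0.0594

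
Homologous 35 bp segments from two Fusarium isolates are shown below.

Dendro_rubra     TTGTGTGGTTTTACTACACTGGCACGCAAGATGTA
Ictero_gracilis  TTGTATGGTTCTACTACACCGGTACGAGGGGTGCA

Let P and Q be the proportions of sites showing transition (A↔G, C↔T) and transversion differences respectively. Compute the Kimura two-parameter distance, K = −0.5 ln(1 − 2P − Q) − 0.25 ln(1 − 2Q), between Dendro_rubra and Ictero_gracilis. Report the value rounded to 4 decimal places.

Mismatches occur at site 5 (G↔A, transition), site 11 (T↔C, transition), site 20 (T↔C, transition), site 23 (C↔T, transition), site 27 (C↔A, transversion), site 28 (A↔G, transition), site 29 (A↔G, transition), site 31 (A↔G, transition), site 34 (T↔C, transition).
Of the 9 differences, 8 transitions and 1 transversion over 35 sites: P = 8/35 = 0.228571, Q = 1/35 = 0.028571.
d = −0.5·ln(0.514287) − 0.25·ln(0.942858) = −0.5·(-0.664974) − 0.25·(-0.058840) = 0.3472.

0.3472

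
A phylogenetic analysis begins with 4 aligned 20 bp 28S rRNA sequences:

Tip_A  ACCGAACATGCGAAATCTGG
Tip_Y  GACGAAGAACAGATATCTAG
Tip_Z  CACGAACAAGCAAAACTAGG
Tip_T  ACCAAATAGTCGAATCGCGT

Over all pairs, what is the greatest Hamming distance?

14

Pairwise Hamming distances:
  Tip_A vs Tip_Y: 8
  Tip_A vs Tip_Z: 7
  Tip_A vs Tip_T: 9
  Tip_Y vs Tip_Z: 10
  Tip_Y vs Tip_T: 14
  Tip_Z vs Tip_T: 11
The largest is 14, between Tip_Y and Tip_T.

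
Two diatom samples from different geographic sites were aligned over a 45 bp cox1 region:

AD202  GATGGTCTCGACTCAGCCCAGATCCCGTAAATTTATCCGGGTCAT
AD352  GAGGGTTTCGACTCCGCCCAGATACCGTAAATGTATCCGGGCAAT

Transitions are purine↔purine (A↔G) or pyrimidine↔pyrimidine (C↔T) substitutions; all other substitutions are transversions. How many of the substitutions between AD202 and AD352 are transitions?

Differing sites — 3:T/G (Tv); 7:C/T (Ti); 15:A/C (Tv); 24:C/A (Tv); 33:T/G (Tv); 42:T/C (Ti); 43:C/A (Tv).
Of the 7 differences, 2 transitions and 5 transversions, so the answer is 2.

2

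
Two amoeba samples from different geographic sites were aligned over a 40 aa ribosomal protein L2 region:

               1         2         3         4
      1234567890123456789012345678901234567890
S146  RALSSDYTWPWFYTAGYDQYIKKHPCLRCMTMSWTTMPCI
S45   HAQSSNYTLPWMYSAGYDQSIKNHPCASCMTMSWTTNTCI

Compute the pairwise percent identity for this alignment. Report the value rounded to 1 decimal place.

Differing sites — 1:R/H; 3:L/Q; 6:D/N; 9:W/L; 12:F/M; 14:T/S; 20:Y/S; 23:K/N; 27:L/A; 28:R/S; 37:M/N; 38:P/T.
28 of the 40 sites match, so the percent identity is 28/40 × 100 = 70.0%.

70.0%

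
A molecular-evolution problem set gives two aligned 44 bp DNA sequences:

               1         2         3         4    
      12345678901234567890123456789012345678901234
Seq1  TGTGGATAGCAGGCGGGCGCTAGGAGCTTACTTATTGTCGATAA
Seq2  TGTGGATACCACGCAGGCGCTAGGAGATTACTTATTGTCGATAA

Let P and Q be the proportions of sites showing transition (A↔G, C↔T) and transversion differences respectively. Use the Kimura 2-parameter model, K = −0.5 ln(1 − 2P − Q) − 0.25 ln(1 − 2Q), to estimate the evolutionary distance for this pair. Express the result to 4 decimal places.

Mismatches occur at site 9 (G→C, transversion), site 12 (G→C, transversion), site 15 (G→A, transition), site 27 (C→A, transversion).
Of the 4 differences, 1 transition and 3 transversions over 44 sites: P = 1/44 = 0.022727, Q = 3/44 = 0.068182.
d = −0.5·ln(0.886364) − 0.25·ln(0.863636) = −0.5·(-0.120628) − 0.25·(-0.146604) = 0.0970.

0.0970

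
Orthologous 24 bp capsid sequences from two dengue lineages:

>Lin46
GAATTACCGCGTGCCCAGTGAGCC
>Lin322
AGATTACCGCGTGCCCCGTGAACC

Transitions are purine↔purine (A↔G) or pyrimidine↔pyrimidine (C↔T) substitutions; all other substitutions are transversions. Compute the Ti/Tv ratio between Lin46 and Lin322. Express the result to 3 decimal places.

Differing sites — 1:G/A (Ti); 2:A/G (Ti); 17:A/C (Tv); 22:G/A (Ti).
Of the 4 differences, 3 transitions and 1 transversion, so Ti/Tv = 3/1 = 3.000.

3.000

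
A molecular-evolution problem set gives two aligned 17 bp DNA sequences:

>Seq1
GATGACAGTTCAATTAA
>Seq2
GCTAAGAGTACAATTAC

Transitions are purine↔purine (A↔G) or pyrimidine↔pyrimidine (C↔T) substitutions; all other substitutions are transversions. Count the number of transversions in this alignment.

Differing sites — 2:A/C (Tv); 4:G/A (Ti); 6:C/G (Tv); 10:T/A (Tv); 17:A/C (Tv).
Of the 5 differences, 1 transition and 4 transversions, so the answer is 4.

4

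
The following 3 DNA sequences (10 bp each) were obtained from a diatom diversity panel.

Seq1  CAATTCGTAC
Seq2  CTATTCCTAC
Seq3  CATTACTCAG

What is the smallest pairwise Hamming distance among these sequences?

Pairwise Hamming distances:
  Seq1 vs Seq2: 2
  Seq1 vs Seq3: 5
  Seq2 vs Seq3: 6
The smallest is 2, between Seq1 and Seq2.

2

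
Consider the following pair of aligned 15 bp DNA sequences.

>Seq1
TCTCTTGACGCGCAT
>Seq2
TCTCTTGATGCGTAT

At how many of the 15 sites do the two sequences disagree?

2

Differing sites — 9:C/T; 13:C/T.
That gives 2 mismatches out of 15 aligned sites, so the Hamming distance is 2.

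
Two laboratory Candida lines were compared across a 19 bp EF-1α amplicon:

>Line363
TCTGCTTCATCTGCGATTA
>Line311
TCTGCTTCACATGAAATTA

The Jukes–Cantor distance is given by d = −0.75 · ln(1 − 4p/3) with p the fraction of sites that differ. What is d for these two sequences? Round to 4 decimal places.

0.2471

Differing sites — 10:T/C; 11:C/A; 14:C/A; 15:G/A.
p = 4/19 = 0.210526.
d = −0.75 · ln(1 − (4/3)·0.210526) = −0.75 · ln(0.719299) = −0.75 · (-0.329478) = 0.2471.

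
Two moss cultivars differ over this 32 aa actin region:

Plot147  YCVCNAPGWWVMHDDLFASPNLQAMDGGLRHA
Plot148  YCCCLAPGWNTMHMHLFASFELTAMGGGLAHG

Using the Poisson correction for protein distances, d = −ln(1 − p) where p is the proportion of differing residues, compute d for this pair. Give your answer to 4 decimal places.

0.4700

The sequences differ at positions 3 (V/C), 5 (N/L), 10 (W/N), 11 (V/T), 14 (D/M), 15 (D/H), 20 (P/F), 21 (N/E), 23 (Q/T), 26 (D/G), 30 (R/A), 32 (A/G).
p = 12/32 = 0.375000.
d = −ln(1 − 0.375000) = −ln(0.625000) = 0.4700.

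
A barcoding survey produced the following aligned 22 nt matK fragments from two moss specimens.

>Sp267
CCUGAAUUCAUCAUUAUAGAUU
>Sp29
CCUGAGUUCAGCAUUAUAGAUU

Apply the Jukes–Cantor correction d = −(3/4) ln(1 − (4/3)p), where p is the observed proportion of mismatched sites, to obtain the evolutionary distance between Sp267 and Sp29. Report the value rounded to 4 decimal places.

0.0969

Differing sites — 6:A/G; 11:U/G.
p = 2/22 = 0.090909.
d = −0.75 · ln(1 − (4/3)·0.090909) = −0.75 · ln(0.878788) = −0.75 · (-0.129212) = 0.0969.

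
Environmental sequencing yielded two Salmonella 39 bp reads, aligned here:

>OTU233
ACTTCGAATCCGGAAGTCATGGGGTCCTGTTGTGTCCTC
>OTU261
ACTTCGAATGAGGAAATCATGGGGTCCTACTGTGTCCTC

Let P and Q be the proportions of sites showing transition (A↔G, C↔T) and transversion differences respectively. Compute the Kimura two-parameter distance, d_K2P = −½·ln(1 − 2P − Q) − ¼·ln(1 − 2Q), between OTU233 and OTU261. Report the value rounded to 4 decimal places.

0.1418

Mismatches occur at site 10 (C/G, transversion), site 11 (C/A, transversion), site 16 (G/A, transition), site 29 (G/A, transition), site 30 (T/C, transition).
Of the 5 differences, 3 transitions and 2 transversions over 39 sites: P = 3/39 = 0.076923, Q = 2/39 = 0.051282.
d = −0.5·ln(0.794872) − 0.25·ln(0.897436) = −0.5·(-0.229574) − 0.25·(-0.108213) = 0.1418.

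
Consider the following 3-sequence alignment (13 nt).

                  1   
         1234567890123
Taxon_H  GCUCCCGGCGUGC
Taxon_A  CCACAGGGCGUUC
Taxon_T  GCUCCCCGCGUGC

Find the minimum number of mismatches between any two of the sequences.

Pairwise Hamming distances:
  Taxon_H vs Taxon_A: 5
  Taxon_H vs Taxon_T: 1
  Taxon_A vs Taxon_T: 6
The smallest is 1, between Taxon_H and Taxon_T.

1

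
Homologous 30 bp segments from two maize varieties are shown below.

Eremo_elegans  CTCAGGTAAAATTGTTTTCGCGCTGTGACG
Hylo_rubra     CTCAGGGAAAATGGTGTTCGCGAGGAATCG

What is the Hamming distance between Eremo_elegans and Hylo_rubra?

8

Mismatches occur at site 7 (T→G), site 13 (T→G), site 16 (T→G), site 23 (C→A), site 24 (T→G), site 26 (T→A), site 27 (G→A), site 28 (A→T).
That gives 8 mismatches out of 30 aligned sites, so the Hamming distance is 8.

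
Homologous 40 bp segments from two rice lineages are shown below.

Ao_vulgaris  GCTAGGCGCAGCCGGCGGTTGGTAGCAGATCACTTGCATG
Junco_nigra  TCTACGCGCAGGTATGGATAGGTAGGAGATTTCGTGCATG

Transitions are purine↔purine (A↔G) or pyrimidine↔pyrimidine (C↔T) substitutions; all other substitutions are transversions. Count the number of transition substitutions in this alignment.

4

Differing sites — 1:G/T (Tv); 5:G/C (Tv); 12:C/G (Tv); 13:C/T (Ti); 14:G/A (Ti); 15:G/T (Tv); 16:C/G (Tv); 18:G/A (Ti); 20:T/A (Tv); 26:C/G (Tv); 31:C/T (Ti); 32:A/T (Tv); 34:T/G (Tv).
Of the 13 differences, 4 transitions and 9 transversions, so the answer is 4.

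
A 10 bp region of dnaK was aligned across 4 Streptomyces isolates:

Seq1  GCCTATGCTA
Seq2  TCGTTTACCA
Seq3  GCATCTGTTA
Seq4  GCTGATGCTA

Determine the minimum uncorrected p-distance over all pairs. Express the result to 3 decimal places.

0.200

Pairwise Hamming distances:
  Seq1 vs Seq2: 5
  Seq1 vs Seq3: 3
  Seq1 vs Seq4: 2
  Seq2 vs Seq3: 6
  Seq2 vs Seq4: 6
  Seq3 vs Seq4: 4
The smallest is 2 mismatches, between Seq1 and Seq4; p = 2/10 = 0.200.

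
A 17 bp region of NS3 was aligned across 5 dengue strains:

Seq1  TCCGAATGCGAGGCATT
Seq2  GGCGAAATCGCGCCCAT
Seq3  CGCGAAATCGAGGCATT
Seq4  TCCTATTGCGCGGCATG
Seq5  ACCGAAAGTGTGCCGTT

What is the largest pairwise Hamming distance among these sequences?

10

Pairwise Hamming distances:
  Seq1 vs Seq2: 8
  Seq1 vs Seq3: 4
  Seq1 vs Seq4: 4
  Seq1 vs Seq5: 6
  Seq2 vs Seq3: 5
  Seq2 vs Seq4: 10
  Seq2 vs Seq5: 7
  Seq3 vs Seq4: 8
  Seq3 vs Seq5: 7
  Seq4 vs Seq5: 9
The largest is 10, between Seq2 and Seq4.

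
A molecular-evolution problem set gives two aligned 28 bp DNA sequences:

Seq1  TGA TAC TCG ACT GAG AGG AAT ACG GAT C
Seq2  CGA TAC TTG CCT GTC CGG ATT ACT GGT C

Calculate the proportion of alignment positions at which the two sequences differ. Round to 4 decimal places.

Mismatches occur at site 1 (T↔C), site 8 (C↔T), site 10 (A↔C), site 14 (A↔T), site 15 (G↔C), site 16 (A↔C), site 20 (A↔T), site 24 (G↔T), site 26 (A↔G).
There are 9 differences over 28 sites, so p = 9/28 = 0.3214.

0.3214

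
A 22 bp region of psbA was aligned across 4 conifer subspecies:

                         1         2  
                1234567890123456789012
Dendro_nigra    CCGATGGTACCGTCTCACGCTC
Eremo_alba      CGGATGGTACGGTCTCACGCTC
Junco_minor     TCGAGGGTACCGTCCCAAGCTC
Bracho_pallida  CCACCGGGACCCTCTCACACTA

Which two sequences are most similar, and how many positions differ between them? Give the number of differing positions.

Pairwise Hamming distances:
  Dendro_nigra vs Eremo_alba: 2
  Dendro_nigra vs Junco_minor: 4
  Dendro_nigra vs Bracho_pallida: 7
  Eremo_alba vs Junco_minor: 6
  Eremo_alba vs Bracho_pallida: 9
  Junco_minor vs Bracho_pallida: 10
The smallest is 2, between Dendro_nigra and Eremo_alba.

2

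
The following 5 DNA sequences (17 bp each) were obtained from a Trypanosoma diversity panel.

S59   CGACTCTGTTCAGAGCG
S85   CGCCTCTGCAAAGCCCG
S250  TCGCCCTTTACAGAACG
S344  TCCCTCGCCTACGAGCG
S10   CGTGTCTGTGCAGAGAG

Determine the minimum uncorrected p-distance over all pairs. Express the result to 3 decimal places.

Pairwise Hamming distances:
  S59 vs S85: 6
  S59 vs S250: 7
  S59 vs S344: 8
  S59 vs S10: 4
  S85 vs S250: 9
  S85 vs S344: 8
  S85 vs S10: 8
  S250 vs S344: 9
  S250 vs S10: 9
  S344 vs S10: 11
The smallest is 4 mismatches, between S59 and S10; p = 4/17 = 0.235.

0.235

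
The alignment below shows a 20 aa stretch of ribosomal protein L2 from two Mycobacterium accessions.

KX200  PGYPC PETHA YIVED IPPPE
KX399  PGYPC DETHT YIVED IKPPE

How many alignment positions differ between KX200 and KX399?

3

The sequences differ at positions 6 (P/D), 10 (A/T), 17 (P/K).
That gives 3 mismatches out of 20 aligned sites, so the Hamming distance is 3.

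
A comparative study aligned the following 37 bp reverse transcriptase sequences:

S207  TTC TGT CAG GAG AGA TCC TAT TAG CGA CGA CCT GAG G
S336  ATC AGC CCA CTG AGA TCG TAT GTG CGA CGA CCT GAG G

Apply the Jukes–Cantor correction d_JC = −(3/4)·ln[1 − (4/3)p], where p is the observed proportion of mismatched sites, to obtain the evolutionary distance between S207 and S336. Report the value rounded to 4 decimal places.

0.3351

Differing sites — 1:T/A; 4:T/A; 6:T/C; 8:A/C; 9:G/A; 10:G/C; 11:A/T; 18:C/G; 22:T/G; 23:A/T.
p = 10/37 = 0.270270.
d = −0.75 · ln(1 − (4/3)·0.270270) = −0.75 · ln(0.639640) = −0.75 · (-0.446850) = 0.3351.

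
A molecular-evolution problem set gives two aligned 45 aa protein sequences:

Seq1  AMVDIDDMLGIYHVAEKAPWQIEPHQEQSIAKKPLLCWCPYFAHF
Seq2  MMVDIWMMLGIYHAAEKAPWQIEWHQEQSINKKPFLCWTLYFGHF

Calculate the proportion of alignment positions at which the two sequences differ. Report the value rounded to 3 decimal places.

Mismatches occur at site 1 (A↔M), site 6 (D↔W), site 7 (D↔M), site 14 (V↔A), site 24 (P↔W), site 31 (A↔N), site 35 (L↔F), site 39 (C↔T), site 40 (P↔L), site 43 (A↔G).
There are 10 differences over 45 sites, so p = 10/45 = 0.222.

0.222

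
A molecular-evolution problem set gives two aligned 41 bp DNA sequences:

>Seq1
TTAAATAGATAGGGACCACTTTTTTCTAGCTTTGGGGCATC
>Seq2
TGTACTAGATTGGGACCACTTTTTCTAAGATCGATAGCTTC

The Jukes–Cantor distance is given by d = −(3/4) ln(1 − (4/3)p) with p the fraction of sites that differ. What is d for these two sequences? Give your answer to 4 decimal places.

0.4556

The sequences differ at positions 2 (T/G), 3 (A/T), 5 (A/C), 11 (A/T), 25 (T/C), 26 (C/T), 27 (T/A), 30 (C/A), 32 (T/C), 33 (T/G), 34 (G/A), 35 (G/T), 36 (G/A), 39 (A/T).
p = 14/41 = 0.341463.
d = −0.75 · ln(1 − (4/3)·0.341463) = −0.75 · ln(0.544716) = −0.75 · (-0.607491) = 0.4556.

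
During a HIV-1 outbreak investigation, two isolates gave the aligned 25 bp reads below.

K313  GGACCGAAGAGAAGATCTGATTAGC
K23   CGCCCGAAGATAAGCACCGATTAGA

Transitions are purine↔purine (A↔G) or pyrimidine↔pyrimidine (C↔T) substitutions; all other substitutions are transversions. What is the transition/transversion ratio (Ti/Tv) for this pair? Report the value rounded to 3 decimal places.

Mismatches occur at site 1 (G↔C, transversion), site 3 (A↔C, transversion), site 11 (G↔T, transversion), site 15 (A↔C, transversion), site 16 (T↔A, transversion), site 18 (T↔C, transition), site 25 (C↔A, transversion).
Of the 7 differences, 1 transition and 6 transversions, so Ti/Tv = 1/6 = 0.167.

0.167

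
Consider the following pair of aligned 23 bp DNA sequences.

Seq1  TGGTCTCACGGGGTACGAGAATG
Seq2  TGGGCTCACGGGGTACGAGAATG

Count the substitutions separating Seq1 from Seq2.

The sequences differ at position 4 (T/G).
That gives 1 mismatch out of 23 aligned sites, so the Hamming distance is 1.

1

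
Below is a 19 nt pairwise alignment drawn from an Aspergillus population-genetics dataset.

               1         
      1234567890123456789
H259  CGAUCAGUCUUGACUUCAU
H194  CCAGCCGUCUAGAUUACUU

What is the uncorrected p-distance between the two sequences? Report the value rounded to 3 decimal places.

Differing sites — 2:G/C; 4:U/G; 6:A/C; 11:U/A; 14:C/U; 16:U/A; 18:A/U.
There are 7 differences over 19 sites, so p = 7/19 = 0.368.

0.368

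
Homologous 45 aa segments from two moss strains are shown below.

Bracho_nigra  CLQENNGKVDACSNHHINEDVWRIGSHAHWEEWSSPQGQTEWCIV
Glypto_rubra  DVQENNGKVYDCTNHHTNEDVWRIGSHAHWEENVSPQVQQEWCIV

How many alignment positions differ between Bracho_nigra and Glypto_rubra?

10

The sequences differ at positions 1 (C/D), 2 (L/V), 10 (D/Y), 11 (A/D), 13 (S/T), 17 (I/T), 33 (W/N), 34 (S/V), 38 (G/V), 40 (T/Q).
That gives 10 mismatches out of 45 aligned sites, so the Hamming distance is 10.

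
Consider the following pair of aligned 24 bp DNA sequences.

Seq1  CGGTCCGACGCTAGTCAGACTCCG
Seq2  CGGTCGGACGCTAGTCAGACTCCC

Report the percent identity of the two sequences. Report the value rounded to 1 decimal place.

The sequences differ at positions 6 (C/G), 24 (G/C).
22 of the 24 sites match, so the percent identity is 22/24 × 100 = 91.7%.

91.7%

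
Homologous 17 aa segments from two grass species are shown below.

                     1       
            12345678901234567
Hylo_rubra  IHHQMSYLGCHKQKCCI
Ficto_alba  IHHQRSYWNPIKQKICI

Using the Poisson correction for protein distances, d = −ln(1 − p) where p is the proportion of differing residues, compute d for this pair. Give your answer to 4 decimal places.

The sequences differ at positions 5 (M/R), 8 (L/W), 9 (G/N), 10 (C/P), 11 (H/I), 15 (C/I).
p = 6/17 = 0.352941.
d = −ln(1 − 0.352941) = −ln(0.647059) = 0.4353.

0.4353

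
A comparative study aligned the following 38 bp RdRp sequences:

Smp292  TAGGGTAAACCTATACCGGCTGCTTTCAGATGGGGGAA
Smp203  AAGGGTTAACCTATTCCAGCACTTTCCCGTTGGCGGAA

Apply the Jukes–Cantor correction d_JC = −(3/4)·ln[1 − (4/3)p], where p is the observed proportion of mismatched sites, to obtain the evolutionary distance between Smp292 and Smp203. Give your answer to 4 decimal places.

Differing sites — 1:T/A; 7:A/T; 15:A/T; 18:G/A; 21:T/A; 22:G/C; 23:C/T; 26:T/C; 28:A/C; 30:A/T; 34:G/C.
p = 11/38 = 0.289474.
d = −0.75 · ln(1 − (4/3)·0.289474) = −0.75 · ln(0.614035) = −0.75 · (-0.487703) = 0.3658.

0.3658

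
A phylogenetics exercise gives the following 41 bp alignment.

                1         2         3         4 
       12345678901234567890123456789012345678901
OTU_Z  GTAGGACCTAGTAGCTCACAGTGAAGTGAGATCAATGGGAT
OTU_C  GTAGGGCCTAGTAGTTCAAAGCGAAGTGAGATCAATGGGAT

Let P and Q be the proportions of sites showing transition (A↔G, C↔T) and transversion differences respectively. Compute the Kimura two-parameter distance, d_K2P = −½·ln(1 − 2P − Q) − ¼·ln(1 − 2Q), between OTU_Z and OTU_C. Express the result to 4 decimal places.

0.1061

Differing sites — 6:A/G (Ti); 15:C/T (Ti); 19:C/A (Tv); 22:T/C (Ti).
Of the 4 differences, 3 transitions and 1 transversion over 41 sites: P = 3/41 = 0.073171, Q = 1/41 = 0.024390.
d = −0.5·ln(0.829268) − 0.25·ln(0.951220) = −0.5·(-0.187212) − 0.25·(-0.050010) = 0.1061.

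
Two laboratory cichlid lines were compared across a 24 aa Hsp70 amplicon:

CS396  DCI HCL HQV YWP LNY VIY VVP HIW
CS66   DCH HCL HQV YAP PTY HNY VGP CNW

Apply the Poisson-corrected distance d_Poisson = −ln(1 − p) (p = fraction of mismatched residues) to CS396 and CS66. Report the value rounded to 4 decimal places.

0.4700

Mismatches occur at site 3 (I/H), site 11 (W/A), site 13 (L/P), site 14 (N/T), site 16 (V/H), site 17 (I/N), site 20 (V/G), site 22 (H/C), site 23 (I/N).
p = 9/24 = 0.375000.
d = −ln(1 − 0.375000) = −ln(0.625000) = 0.4700.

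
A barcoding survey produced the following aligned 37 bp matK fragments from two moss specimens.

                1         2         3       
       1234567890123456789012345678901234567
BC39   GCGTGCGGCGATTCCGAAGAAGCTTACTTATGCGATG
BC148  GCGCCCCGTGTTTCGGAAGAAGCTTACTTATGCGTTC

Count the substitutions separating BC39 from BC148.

The sequences differ at positions 4 (T/C), 5 (G/C), 7 (G/C), 9 (C/T), 11 (A/T), 15 (C/G), 35 (A/T), 37 (G/C).
That gives 8 mismatches out of 37 aligned sites, so the Hamming distance is 8.

8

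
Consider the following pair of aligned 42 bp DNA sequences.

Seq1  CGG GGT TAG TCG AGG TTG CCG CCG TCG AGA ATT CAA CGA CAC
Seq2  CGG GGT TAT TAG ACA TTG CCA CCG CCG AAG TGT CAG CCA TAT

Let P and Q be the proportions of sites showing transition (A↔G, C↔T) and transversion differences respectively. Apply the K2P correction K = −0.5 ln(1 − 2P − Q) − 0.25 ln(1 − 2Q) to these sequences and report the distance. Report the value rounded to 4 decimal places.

0.4551

The sequences differ at positions 9 (G/T, transversion), 11 (C/A, transversion), 14 (G/C, transversion), 15 (G/A, transition), 21 (G/A, transition), 25 (T/C, transition), 29 (G/A, transition), 30 (A/G, transition), 31 (A/T, transversion), 32 (T/G, transversion), 36 (A/G, transition), 38 (G/C, transversion), 40 (C/T, transition), 42 (C/T, transition).
Of the 14 differences, 8 transitions and 6 transversions over 42 sites: P = 8/42 = 0.190476, Q = 6/42 = 0.142857.
d = −0.5·ln(0.476191) − 0.25·ln(0.714286) = −0.5·(-0.741936) − 0.25·(-0.336472) = 0.4551.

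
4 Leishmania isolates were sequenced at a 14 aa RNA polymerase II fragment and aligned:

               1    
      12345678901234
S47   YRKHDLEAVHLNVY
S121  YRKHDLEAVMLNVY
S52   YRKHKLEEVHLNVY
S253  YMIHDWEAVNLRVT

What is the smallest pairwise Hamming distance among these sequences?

1

Pairwise Hamming distances:
  S47 vs S121: 1
  S47 vs S52: 2
  S47 vs S253: 6
  S121 vs S52: 3
  S121 vs S253: 6
  S52 vs S253: 8
The smallest is 1, between S47 and S121.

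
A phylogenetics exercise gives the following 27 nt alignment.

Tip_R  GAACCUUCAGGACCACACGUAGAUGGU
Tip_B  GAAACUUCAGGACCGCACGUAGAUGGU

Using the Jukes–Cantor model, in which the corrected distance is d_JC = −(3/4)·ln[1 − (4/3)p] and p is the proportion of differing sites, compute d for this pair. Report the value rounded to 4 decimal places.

0.0780

Differing sites — 4:C/A; 15:A/G.
p = 2/27 = 0.074074.
d = −0.75 · ln(1 − (4/3)·0.074074) = −0.75 · ln(0.901235) = −0.75 · (-0.103989) = 0.0780.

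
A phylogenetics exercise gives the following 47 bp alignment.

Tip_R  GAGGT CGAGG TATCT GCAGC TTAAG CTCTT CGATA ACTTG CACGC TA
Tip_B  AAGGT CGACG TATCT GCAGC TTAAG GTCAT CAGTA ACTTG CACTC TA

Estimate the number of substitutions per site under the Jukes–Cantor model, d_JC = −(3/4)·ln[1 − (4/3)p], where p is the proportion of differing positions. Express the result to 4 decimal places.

Differing sites — 1:G/A; 9:G/C; 26:C/G; 29:T/A; 32:G/A; 33:A/G; 44:G/T.
p = 7/47 = 0.148936.
d = −0.75 · ln(1 − (4/3)·0.148936) = −0.75 · ln(0.801419) = −0.75 · (-0.221371) = 0.1660.

0.1660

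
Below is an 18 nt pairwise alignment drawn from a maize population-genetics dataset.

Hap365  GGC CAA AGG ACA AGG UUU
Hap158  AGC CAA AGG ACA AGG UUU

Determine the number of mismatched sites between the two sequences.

1

The sequences differ at position 1 (G/A).
That gives 1 mismatch out of 18 aligned sites, so the Hamming distance is 1.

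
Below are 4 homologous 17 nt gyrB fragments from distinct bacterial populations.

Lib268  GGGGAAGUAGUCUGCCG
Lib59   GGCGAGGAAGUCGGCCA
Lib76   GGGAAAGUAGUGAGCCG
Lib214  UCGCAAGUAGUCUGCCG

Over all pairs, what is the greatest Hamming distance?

Pairwise Hamming distances:
  Lib268 vs Lib59: 5
  Lib268 vs Lib76: 3
  Lib268 vs Lib214: 3
  Lib59 vs Lib76: 7
  Lib59 vs Lib214: 8
  Lib76 vs Lib214: 5
The largest is 8, between Lib59 and Lib214.

8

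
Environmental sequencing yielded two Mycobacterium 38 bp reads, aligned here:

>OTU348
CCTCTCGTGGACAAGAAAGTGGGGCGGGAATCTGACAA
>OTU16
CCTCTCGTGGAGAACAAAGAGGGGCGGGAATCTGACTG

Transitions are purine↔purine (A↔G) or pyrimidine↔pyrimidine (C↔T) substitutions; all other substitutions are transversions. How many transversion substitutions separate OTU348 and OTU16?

Mismatches occur at site 12 (C→G, transversion), site 15 (G→C, transversion), site 20 (T→A, transversion), site 37 (A→T, transversion), site 38 (A→G, transition).
Of the 5 differences, 1 transition and 4 transversions, so the answer is 4.

4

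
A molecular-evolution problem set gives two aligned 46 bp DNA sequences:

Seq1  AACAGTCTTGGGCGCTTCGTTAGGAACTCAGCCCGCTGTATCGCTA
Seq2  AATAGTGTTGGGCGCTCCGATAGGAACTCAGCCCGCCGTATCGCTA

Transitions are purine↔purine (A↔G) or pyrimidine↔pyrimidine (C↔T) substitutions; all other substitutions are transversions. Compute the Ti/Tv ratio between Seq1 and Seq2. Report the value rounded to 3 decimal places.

1.500

The sequences differ at positions 3 (C/T, transition), 7 (C/G, transversion), 17 (T/C, transition), 20 (T/A, transversion), 37 (T/C, transition).
Of the 5 differences, 3 transitions and 2 transversions, so Ti/Tv = 3/2 = 1.500.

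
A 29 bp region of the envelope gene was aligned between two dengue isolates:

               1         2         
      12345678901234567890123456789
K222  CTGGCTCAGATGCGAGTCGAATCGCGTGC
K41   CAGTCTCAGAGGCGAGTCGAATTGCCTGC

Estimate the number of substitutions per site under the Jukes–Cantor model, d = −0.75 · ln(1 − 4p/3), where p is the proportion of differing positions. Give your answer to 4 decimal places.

Mismatches occur at site 2 (T↔A), site 4 (G↔T), site 11 (T↔G), site 23 (C↔T), site 26 (G↔C).
p = 5/29 = 0.172414.
d = −0.75 · ln(1 − (4/3)·0.172414) = −0.75 · ln(0.770115) = −0.75 · (-0.261215) = 0.1959.

0.1959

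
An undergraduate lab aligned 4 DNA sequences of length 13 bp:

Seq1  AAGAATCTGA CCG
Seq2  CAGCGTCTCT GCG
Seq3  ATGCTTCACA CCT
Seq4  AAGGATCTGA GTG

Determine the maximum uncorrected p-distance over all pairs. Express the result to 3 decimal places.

Pairwise Hamming distances:
  Seq1 vs Seq2: 6
  Seq1 vs Seq3: 6
  Seq1 vs Seq4: 3
  Seq2 vs Seq3: 7
  Seq2 vs Seq4: 6
  Seq3 vs Seq4: 8
The largest is 8 mismatches, between Seq3 and Seq4; p = 8/13 = 0.615.

0.615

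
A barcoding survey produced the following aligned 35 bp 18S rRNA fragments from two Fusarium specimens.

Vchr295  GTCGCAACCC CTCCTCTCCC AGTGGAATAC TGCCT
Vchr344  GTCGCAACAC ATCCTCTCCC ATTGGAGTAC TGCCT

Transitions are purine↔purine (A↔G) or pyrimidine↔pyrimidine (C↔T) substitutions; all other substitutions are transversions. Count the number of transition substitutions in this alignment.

1

The sequences differ at positions 9 (C/A, transversion), 11 (C/A, transversion), 22 (G/T, transversion), 27 (A/G, transition).
Of the 4 differences, 1 transition and 3 transversions, so the answer is 1.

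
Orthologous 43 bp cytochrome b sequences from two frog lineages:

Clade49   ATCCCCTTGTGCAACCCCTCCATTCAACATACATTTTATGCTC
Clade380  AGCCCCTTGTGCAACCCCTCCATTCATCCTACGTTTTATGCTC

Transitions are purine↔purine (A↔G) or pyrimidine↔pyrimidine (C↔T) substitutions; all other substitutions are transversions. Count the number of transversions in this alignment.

Mismatches occur at site 2 (T→G, transversion), site 27 (A→T, transversion), site 29 (A→C, transversion), site 33 (A→G, transition).
Of the 4 differences, 1 transition and 3 transversions, so the answer is 3.

3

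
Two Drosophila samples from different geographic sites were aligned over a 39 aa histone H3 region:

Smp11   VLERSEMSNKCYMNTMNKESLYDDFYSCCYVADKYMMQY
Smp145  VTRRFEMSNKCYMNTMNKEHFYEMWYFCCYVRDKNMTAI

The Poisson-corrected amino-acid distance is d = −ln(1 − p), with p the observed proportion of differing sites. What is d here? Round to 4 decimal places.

0.4447

Mismatches occur at site 2 (L↔T), site 3 (E↔R), site 5 (S↔F), site 20 (S↔H), site 21 (L↔F), site 23 (D↔E), site 24 (D↔M), site 25 (F↔W), site 27 (S↔F), site 32 (A↔R), site 35 (Y↔N), site 37 (M↔T), site 38 (Q↔A), site 39 (Y↔I).
p = 14/39 = 0.358974.
d = −ln(1 − 0.358974) = −ln(0.641026) = 0.4447.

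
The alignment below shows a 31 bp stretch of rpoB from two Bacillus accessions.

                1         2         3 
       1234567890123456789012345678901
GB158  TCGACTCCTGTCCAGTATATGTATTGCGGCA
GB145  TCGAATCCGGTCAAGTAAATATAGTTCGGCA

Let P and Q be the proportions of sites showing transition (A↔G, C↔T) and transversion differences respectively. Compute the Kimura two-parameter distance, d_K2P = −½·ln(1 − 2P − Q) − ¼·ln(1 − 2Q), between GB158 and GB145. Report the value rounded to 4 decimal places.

0.2716

Mismatches occur at site 5 (C/A, transversion), site 9 (T/G, transversion), site 13 (C/A, transversion), site 18 (T/A, transversion), site 21 (G/A, transition), site 24 (T/G, transversion), site 26 (G/T, transversion).
Of the 7 differences, 1 transition and 6 transversions over 31 sites: P = 1/31 = 0.032258, Q = 6/31 = 0.193548.
d = −0.5·ln(0.741936) − 0.25·ln(0.612904) = −0.5·(-0.298492) − 0.25·(-0.489547) = 0.2716.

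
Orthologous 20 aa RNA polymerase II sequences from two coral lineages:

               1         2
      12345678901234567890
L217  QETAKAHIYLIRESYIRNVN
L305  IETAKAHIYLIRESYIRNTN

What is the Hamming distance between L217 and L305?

Mismatches occur at site 1 (Q/I), site 19 (V/T).
That gives 2 mismatches out of 20 aligned sites, so the Hamming distance is 2.

2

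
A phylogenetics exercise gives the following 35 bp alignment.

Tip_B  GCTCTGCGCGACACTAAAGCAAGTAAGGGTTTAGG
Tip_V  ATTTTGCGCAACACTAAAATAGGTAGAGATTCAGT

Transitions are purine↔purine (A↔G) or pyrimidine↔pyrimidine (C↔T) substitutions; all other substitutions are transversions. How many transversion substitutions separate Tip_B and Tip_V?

1

Differing sites — 1:G/A (Ti); 2:C/T (Ti); 4:C/T (Ti); 10:G/A (Ti); 19:G/A (Ti); 20:C/T (Ti); 22:A/G (Ti); 26:A/G (Ti); 27:G/A (Ti); 29:G/A (Ti); 32:T/C (Ti); 35:G/T (Tv).
Of the 12 differences, 11 transitions and 1 transversion, so the answer is 1.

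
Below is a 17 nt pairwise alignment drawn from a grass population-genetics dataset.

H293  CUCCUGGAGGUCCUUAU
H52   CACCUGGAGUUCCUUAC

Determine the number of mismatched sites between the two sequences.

3

Mismatches occur at site 2 (U↔A), site 10 (G↔U), site 17 (U↔C).
That gives 3 mismatches out of 17 aligned sites, so the Hamming distance is 3.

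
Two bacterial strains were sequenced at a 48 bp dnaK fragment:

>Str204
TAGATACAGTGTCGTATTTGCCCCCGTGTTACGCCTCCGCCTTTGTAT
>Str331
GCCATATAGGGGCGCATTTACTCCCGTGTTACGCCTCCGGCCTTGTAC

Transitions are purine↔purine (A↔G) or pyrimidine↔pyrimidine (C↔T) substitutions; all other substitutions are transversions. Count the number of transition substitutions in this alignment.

The sequences differ at positions 1 (T/G, transversion), 2 (A/C, transversion), 3 (G/C, transversion), 7 (C/T, transition), 10 (T/G, transversion), 12 (T/G, transversion), 15 (T/C, transition), 20 (G/A, transition), 22 (C/T, transition), 40 (C/G, transversion), 42 (T/C, transition), 48 (T/C, transition).
Of the 12 differences, 6 transitions and 6 transversions, so the answer is 6.

6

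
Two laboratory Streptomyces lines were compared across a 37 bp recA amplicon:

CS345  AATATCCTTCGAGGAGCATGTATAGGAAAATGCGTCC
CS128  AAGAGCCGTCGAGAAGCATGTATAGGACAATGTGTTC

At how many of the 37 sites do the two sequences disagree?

Differing sites — 3:T/G; 5:T/G; 8:T/G; 14:G/A; 28:A/C; 33:C/T; 36:C/T.
That gives 7 mismatches out of 37 aligned sites, so the Hamming distance is 7.

7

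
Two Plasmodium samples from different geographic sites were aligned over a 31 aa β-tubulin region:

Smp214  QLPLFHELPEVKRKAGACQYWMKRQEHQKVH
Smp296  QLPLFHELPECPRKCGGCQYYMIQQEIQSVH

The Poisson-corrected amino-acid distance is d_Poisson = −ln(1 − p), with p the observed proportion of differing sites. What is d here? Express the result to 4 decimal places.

0.3429

Differing sites — 11:V/C; 12:K/P; 15:A/C; 17:A/G; 21:W/Y; 23:K/I; 24:R/Q; 27:H/I; 29:K/S.
p = 9/31 = 0.290323.
d = −ln(1 − 0.290323) = −ln(0.709677) = 0.3429.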